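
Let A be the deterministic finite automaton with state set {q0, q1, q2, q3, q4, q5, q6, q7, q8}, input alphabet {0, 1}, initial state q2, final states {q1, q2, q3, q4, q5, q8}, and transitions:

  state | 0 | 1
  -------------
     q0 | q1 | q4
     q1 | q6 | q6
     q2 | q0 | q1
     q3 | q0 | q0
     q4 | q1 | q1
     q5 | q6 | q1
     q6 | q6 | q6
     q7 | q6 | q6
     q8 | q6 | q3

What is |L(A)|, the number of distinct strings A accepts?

6

The useful subgraph on states {q0, q1, q2, q4} is acyclic, so L(A) is finite; the longest accepting path visits 4 useful states, giving maximum string length 3.
Counting accepting paths from q2 by length: 1 of length 0, 1 of length 1, 2 of length 2, 2 of length 3. Total 6.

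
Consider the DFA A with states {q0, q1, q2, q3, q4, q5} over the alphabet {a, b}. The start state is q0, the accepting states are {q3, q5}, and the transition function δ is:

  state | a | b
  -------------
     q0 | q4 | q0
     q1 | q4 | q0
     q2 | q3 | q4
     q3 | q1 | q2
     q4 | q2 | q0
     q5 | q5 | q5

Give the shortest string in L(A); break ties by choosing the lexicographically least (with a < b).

aaa

A breadth-first search from q0 reaches an accepting state first via the path q0 → q4 → q2 → q3 on input aaa.
No string of length < 3 is accepted (BFS exhausts all shorter strings without reaching an accepting state), and aaa is the lexicographically least accepting string of length 3.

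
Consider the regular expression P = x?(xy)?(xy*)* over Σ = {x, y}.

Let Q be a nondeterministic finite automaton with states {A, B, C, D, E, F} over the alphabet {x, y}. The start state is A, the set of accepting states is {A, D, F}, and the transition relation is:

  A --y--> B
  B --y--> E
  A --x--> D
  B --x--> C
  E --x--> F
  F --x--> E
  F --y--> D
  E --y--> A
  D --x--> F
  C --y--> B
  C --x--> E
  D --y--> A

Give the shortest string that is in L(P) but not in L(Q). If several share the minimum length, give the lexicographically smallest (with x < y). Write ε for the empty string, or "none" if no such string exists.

The string xxx is accepted by P but not by Q.
No shorter string lies in the difference, and xxx is the lexicographically first length-3 string in L(P) \ L(Q).

xxx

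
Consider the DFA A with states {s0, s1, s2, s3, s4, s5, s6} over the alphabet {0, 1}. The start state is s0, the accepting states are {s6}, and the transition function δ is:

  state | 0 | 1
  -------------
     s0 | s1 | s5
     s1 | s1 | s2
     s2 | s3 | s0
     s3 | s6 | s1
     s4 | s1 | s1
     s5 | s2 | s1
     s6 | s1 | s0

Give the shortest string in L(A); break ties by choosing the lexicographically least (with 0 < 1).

0100

A breadth-first search from s0 reaches an accepting state first via the path s0 → s1 → s2 → s3 → s6 on input 0100.
No string of length < 4 is accepted (BFS exhausts all shorter strings without reaching an accepting state), and 0100 is the lexicographically least accepting string of length 4.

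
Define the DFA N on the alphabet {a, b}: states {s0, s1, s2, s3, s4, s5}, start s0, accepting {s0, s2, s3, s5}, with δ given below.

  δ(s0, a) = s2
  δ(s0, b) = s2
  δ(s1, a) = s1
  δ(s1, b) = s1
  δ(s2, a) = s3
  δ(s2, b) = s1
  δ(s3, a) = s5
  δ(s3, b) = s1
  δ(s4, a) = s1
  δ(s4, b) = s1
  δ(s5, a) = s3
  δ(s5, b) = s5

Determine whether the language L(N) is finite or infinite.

infinite

State s3 is reachable from the start and can reach an accepting state, and it lies on the cycle s3 → s5 → s3.
Traversing that cycle any number of times yields accepted strings of unbounded length, so the language is infinite.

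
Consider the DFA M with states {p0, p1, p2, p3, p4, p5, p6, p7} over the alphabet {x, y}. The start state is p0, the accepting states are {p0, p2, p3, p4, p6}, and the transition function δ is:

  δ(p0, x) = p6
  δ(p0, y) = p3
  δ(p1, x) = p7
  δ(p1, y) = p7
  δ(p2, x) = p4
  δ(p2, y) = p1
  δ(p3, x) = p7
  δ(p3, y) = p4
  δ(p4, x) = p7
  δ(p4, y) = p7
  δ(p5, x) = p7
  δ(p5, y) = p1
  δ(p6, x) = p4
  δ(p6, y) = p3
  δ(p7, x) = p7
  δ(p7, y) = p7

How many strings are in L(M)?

7

The useful subgraph on states {p0, p3, p4, p6} is acyclic, so L(M) is finite; the longest accepting path visits 4 useful states, giving maximum string length 3.
Counting accepting paths from p0 by length: 1 of length 0, 2 of length 1, 3 of length 2, 1 of length 3. Total 7.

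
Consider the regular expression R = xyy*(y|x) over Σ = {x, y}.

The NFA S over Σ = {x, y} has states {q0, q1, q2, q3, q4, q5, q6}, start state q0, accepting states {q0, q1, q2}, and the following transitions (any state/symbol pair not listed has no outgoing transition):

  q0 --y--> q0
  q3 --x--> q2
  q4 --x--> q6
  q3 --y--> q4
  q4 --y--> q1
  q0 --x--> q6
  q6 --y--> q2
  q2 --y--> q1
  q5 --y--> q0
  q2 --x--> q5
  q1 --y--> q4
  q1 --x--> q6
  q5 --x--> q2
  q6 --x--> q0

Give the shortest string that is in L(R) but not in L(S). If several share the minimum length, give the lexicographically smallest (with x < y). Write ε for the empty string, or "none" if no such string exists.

xyx

The string xyx is accepted by R but not by S.
No shorter string lies in the difference, and xyx is the lexicographically first length-3 string in L(R) \ L(S).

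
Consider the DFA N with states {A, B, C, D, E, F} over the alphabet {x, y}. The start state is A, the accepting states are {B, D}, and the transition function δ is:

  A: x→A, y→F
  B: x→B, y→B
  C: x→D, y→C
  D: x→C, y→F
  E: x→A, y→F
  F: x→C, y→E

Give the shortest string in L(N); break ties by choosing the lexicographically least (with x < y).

yxx

A breadth-first search from A reaches an accepting state first via the path A → F → C → D on input yxx.
No string of length < 3 is accepted (BFS exhausts all shorter strings without reaching an accepting state), and yxx is the lexicographically least accepting string of length 3.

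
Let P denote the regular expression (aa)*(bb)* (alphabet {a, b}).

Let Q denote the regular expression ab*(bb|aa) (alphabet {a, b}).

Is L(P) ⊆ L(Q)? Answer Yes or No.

The empty string ε is in L(P) but not in L(Q).
So L(P) ⊄ L(Q).

No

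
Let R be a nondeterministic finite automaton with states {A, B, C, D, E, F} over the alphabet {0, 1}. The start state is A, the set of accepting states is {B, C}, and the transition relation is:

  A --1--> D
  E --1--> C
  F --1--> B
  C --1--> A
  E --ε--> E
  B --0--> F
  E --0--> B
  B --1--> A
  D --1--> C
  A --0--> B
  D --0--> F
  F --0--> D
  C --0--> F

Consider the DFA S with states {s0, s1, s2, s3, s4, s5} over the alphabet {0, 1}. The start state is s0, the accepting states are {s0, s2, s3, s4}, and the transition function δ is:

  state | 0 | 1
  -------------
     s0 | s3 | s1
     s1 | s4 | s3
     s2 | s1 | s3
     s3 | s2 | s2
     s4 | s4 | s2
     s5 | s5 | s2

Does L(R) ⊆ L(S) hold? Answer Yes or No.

No

The string 010 is in L(R) but not in L(S).
So L(R) ⊄ L(S).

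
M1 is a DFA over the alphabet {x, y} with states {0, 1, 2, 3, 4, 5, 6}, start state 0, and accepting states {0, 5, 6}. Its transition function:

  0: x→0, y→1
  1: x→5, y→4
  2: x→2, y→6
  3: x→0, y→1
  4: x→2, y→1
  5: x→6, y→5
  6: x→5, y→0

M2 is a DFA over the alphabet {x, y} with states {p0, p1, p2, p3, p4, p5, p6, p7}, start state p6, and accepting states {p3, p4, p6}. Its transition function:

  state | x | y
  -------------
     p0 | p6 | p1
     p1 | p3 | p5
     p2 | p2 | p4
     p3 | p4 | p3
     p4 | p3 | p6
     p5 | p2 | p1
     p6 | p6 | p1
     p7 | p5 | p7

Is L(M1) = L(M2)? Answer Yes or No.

Exploring the product automaton M1 × M2 from the start pair (0, p6), following both machines on each input symbol, reaches 6 state pairs: (0, p6), (1, p1), (5, p3), (4, p5), (6, p4), (2, p2).
M1 accepts in {0, 5, 6} and M2 accepts in {p3, p4, p6}. In every reachable pair the two components are either both accepting — (0, p6), (5, p3), (6, p4) — or both non-accepting, so no string is accepted by exactly one of the machines: L(M1) \ L(M2) and L(M2) \ L(M1) are both empty.
Hence every string is accepted by M1 iff it is accepted by M2, and the two languages coincide.

Yes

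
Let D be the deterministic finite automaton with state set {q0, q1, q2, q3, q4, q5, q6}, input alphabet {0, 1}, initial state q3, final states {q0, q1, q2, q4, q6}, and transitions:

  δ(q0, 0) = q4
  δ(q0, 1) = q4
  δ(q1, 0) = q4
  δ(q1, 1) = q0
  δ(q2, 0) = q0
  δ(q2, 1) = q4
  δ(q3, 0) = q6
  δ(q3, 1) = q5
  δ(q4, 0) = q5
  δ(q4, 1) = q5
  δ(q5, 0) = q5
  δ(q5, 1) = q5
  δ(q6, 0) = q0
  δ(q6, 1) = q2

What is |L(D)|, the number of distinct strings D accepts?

9

The useful subgraph on states {q0, q2, q3, q4, q6} is acyclic, so L(D) is finite; the longest accepting path visits 5 useful states, giving maximum string length 4.
Counting accepting paths from q3 by length: 1 of length 1, 2 of length 2, 4 of length 3, 2 of length 4. Total 9.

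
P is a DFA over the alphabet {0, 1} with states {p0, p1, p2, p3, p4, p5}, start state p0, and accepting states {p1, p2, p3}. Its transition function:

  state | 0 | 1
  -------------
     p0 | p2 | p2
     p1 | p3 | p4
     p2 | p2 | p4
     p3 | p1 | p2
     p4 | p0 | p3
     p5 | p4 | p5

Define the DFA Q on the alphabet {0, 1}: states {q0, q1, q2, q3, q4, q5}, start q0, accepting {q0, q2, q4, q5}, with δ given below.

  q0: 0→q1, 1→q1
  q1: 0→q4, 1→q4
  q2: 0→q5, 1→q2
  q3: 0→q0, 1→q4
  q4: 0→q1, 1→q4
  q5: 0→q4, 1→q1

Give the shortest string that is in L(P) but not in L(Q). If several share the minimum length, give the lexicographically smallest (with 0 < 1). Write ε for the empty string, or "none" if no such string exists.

The string 0 is accepted by P but not by Q.
No shorter string lies in the difference, and 0 is the lexicographically first length-1 string in L(P) \ L(Q).

0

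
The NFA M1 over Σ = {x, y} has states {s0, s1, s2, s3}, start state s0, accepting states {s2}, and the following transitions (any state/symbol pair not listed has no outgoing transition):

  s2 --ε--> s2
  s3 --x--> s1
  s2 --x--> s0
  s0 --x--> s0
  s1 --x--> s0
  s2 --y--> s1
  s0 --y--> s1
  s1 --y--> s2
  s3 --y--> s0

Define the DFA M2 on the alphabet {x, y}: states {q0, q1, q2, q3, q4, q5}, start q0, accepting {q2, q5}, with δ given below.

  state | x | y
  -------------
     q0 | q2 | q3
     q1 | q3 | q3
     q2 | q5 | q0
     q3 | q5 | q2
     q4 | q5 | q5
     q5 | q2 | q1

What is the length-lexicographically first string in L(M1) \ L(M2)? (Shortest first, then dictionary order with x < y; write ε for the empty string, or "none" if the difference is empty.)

xyy

The string xyy is accepted by M1 but not by M2.
No shorter string lies in the difference, and xyy is the lexicographically first length-3 string in L(M1) \ L(M2).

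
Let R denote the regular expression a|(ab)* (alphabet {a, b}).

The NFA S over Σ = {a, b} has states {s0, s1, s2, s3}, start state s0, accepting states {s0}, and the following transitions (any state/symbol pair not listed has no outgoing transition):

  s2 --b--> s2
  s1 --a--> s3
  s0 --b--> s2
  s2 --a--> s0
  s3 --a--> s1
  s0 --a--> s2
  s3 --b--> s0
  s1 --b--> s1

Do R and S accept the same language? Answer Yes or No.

No

The string a is accepted by R but rejected by S.
So L(R) ≠ L(S).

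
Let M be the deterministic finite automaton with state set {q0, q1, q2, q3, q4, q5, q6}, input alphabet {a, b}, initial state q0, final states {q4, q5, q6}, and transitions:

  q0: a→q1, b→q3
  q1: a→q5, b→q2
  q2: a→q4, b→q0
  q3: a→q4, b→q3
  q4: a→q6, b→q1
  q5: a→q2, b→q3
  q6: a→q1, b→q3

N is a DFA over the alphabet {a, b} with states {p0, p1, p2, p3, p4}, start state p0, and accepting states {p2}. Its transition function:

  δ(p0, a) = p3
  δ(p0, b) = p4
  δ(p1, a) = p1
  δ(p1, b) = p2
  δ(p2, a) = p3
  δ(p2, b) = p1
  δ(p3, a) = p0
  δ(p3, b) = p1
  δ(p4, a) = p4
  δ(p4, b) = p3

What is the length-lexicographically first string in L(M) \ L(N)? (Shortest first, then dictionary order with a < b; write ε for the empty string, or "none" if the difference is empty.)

aa

The string aa is accepted by M but not by N.
No shorter string lies in the difference, and aa is the lexicographically first length-2 string in L(M) \ L(N).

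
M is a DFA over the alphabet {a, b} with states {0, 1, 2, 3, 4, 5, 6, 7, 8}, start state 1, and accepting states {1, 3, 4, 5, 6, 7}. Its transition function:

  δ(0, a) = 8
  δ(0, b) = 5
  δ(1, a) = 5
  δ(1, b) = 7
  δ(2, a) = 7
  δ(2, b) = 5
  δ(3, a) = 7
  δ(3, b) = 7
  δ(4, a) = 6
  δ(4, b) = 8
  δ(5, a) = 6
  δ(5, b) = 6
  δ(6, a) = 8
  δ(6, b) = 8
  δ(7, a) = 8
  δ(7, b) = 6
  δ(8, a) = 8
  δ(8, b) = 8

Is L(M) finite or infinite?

The useful states (reachable from 1 and able to reach an accepting state) are {1, 5, 6, 7}.
Restricted to these states the transition graph has no cycle, so every accepting path has bounded length and L is finite.

finite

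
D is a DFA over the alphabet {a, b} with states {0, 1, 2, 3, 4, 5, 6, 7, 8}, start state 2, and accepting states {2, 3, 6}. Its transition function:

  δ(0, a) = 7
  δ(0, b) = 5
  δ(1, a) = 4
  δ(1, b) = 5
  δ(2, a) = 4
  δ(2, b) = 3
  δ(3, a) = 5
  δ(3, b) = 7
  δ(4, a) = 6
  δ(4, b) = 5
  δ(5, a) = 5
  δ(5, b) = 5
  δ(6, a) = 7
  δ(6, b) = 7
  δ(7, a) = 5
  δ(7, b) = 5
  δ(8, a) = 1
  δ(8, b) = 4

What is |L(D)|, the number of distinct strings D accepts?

The useful subgraph on states {2, 3, 4, 6} is acyclic, so L(D) is finite; the longest accepting path visits 3 useful states, giving maximum string length 2.
Counting accepting paths from 2 by length: 1 of length 0, 1 of length 1, 1 of length 2. Total 3.

3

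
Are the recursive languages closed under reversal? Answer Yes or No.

Yes

Reverse the input on the tape and then run the decider for L; this halts and accepts exactly Lᴿ.
So the recursive languages are closed under reversal.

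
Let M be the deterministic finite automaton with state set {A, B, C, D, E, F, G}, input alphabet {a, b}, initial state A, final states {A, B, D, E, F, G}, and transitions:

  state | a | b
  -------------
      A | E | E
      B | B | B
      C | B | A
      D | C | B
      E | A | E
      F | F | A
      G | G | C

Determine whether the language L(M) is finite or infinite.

State A is reachable from the start and can reach an accepting state, and it lies on the cycle A → E → A.
Traversing that cycle any number of times yields accepted strings of unbounded length, so the language is infinite.

infinite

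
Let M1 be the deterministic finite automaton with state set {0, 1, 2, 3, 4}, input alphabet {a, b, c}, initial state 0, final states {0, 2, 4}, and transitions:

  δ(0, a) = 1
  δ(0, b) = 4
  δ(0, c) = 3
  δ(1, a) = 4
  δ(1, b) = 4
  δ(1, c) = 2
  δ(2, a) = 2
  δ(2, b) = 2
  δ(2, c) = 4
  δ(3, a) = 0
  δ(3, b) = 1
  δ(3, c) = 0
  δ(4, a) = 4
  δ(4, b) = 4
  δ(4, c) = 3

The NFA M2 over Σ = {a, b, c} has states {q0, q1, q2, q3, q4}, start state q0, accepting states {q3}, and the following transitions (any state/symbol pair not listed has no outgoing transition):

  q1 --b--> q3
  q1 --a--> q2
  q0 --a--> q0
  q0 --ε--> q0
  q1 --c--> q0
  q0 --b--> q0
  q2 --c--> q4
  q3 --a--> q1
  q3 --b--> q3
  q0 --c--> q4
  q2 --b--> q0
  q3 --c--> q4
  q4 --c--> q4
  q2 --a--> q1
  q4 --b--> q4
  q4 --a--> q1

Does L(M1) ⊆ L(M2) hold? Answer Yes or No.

No

The empty string ε is in L(M1) but not in L(M2).
So L(M1) ⊄ L(M2).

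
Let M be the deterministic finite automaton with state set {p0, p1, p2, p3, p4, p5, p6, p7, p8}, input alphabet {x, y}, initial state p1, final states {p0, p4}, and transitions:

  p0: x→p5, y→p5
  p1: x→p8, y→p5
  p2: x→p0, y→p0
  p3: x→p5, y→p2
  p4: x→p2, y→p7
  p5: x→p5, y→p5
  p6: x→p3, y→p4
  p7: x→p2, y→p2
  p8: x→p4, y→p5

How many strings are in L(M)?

The useful subgraph on states {p0, p1, p2, p4, p7, p8} is acyclic, so L(M) is finite; the longest accepting path visits 6 useful states, giving maximum string length 5.
Counting accepting paths from p1 by length: 1 of length 2, 2 of length 4, 4 of length 5. Total 7.

7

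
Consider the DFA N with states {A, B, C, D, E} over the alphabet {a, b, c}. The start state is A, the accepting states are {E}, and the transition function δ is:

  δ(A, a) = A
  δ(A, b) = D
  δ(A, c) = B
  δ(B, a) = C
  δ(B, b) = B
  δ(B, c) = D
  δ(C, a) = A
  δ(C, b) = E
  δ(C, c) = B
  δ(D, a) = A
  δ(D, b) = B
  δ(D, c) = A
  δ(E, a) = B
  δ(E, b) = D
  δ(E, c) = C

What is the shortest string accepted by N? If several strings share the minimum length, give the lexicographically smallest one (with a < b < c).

cab

A breadth-first search from A reaches an accepting state first via the path A → B → C → E on input cab.
No string of length < 3 is accepted (BFS exhausts all shorter strings without reaching an accepting state), and cab is the lexicographically least accepting string of length 3.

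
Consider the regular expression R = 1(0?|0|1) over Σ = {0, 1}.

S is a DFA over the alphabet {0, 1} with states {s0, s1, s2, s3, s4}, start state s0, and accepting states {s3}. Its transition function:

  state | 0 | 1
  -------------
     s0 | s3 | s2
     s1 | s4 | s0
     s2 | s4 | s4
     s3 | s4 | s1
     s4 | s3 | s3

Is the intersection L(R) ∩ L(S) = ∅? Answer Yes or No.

Yes

Converting the expression R to a DFA (subset construction, then merging equivalent states) gives the minimal DFA with states {r0, r1, r2, r3}, start state r0, accepting states {r2, r3} and transitions r0: 0→r1, 1→r2; r1: 0→r1, 1→r1; r2: 0→r3, 1→r3; r3: 0→r1, 1→r1.
Exploring the product automaton R × S from the start pair (r0, s0), following both machines on each input symbol, reaches 8 state pairs: (r0, s0), (r1, s3), (r2, s2), (r1, s4), (r1, s1), (r3, s4), (r1, s0), (r1, s2).
R accepts in {r2, r3} and S accepts in {s3}; no reachable pair has both components accepting, so no string drives both machines to acceptance simultaneously and L(R) ∩ L(S) = ∅.
So no string is accepted by both, and the intersection is empty.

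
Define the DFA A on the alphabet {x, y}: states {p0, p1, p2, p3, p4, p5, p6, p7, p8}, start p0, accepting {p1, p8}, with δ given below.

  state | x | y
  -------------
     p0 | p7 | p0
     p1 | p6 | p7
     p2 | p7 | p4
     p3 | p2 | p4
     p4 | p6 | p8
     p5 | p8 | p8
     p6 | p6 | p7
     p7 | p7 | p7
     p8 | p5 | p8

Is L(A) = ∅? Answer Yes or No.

The states reachable from the start state are {p0, p7}.
None of the accepting states {p1, p8} is reachable, so no string is accepted and L(A) = ∅.

Yes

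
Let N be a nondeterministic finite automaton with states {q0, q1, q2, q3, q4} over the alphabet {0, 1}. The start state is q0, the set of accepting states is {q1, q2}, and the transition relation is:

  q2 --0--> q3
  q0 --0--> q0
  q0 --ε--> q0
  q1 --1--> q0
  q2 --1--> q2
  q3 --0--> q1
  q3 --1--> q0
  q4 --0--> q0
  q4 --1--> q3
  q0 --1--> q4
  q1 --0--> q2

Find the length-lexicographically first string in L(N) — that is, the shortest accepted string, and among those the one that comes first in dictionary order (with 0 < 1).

A breadth-first search from q0 reaches an accepting state first via the path q0 → q4 → q3 → q1 on input 110.
No string of length < 3 is accepted (BFS exhausts all shorter strings without reaching an accepting state), and 110 is the lexicographically least accepting string of length 3.

110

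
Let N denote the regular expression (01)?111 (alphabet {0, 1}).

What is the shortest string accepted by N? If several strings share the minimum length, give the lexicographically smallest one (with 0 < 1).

111

By inspection of the expression, no string of length less than 3 matches, and 111 is the lexicographically first match of length 3.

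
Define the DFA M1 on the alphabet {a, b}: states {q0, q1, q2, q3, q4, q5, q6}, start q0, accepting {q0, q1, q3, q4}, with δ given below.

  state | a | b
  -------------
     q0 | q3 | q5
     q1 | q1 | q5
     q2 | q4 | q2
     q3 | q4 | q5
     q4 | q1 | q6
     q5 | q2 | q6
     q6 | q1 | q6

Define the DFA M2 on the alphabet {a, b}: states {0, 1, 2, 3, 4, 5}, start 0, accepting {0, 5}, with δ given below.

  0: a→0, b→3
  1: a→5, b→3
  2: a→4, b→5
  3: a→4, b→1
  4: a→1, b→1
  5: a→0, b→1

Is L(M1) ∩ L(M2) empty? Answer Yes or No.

No

The empty string ε is accepted by both M1 and M2.
Hence L(M1) ∩ L(M2) ≠ ∅.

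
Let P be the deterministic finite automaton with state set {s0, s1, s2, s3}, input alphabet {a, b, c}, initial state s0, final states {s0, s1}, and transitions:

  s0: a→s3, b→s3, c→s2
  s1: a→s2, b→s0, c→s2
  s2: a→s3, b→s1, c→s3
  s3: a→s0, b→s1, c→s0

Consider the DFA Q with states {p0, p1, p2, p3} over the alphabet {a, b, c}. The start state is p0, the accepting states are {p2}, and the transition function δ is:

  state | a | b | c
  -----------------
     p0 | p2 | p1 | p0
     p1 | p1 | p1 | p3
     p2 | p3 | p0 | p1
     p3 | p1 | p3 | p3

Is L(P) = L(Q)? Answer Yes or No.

No

The empty string ε is accepted by P but rejected by Q.
So L(P) ≠ L(Q).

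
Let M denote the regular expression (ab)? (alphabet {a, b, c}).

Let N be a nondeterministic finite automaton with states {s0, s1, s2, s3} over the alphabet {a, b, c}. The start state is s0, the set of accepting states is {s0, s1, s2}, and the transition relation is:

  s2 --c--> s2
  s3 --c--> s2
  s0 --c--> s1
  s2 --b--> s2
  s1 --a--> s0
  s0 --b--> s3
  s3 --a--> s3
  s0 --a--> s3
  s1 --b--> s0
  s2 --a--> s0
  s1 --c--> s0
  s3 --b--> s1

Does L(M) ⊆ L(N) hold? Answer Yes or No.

Converting the expression M to a DFA (subset construction, then merging equivalent states) gives the minimal DFA with states {m0, m1, m2, m3}, start state m0, accepting states {m0, m3} and transitions m0: a→m1, b→m2, c→m2; m1: a→m2, b→m3, c→m2; m2: a→m2, b→m2, c→m2; m3: a→m2, b→m2, c→m2.
Exploring the product automaton M × N from the start pair (m0, s0), following both machines on each input symbol, reaches 7 state pairs: (m0, s0), (m1, s3), (m2, s3), (m2, s1), (m3, s1), (m2, s2), (m2, s0).
M accepts in {m0, m3} and N accepts in {s0, s1, s2}. The reachable pairs whose M-component is accepting are (m0, s0), (m3, s1); in each of them the N-component is accepting too, so the product for L(M) \ L(N) (M-component accepting, N-component rejecting) has no reachable accepting pair and the difference is empty.
Hence every string in L(M) is also in L(N).

Yes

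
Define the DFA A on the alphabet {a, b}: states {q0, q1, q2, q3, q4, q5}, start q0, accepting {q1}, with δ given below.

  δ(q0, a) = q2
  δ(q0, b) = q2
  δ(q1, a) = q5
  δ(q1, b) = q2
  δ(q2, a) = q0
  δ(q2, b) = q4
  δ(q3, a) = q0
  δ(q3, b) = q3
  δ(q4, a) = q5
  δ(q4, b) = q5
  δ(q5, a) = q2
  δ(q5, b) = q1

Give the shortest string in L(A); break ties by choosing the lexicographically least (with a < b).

A breadth-first search from q0 reaches an accepting state first via the path q0 → q2 → q4 → q5 → q1 on input abab.
No string of length < 4 is accepted (BFS exhausts all shorter strings without reaching an accepting state), and abab is the lexicographically least accepting string of length 4.

abab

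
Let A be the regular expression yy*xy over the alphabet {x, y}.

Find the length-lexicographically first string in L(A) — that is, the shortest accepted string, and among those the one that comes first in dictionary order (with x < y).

By inspection of the expression, no string of length less than 3 matches, and yxy is the lexicographically first match of length 3.

yxy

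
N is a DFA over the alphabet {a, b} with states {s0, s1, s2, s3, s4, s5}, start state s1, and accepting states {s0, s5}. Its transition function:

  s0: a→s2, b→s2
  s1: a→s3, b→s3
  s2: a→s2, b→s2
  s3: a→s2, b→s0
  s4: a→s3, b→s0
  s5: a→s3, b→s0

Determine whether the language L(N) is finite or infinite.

The useful states (reachable from s1 and able to reach an accepting state) are {s0, s1, s3}.
Restricted to these states the transition graph has no cycle, so every accepting path has bounded length and L is finite.

finite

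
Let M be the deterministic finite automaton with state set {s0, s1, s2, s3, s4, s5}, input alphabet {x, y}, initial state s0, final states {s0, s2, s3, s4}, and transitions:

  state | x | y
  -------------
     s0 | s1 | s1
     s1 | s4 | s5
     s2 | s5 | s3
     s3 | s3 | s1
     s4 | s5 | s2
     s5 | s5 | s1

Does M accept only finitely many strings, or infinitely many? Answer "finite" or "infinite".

infinite

State s1 is reachable from the start and can reach an accepting state, and it lies on the cycle s1 → s4 → s2 → s3 → s1.
Traversing that cycle any number of times yields accepted strings of unbounded length, so the language is infinite.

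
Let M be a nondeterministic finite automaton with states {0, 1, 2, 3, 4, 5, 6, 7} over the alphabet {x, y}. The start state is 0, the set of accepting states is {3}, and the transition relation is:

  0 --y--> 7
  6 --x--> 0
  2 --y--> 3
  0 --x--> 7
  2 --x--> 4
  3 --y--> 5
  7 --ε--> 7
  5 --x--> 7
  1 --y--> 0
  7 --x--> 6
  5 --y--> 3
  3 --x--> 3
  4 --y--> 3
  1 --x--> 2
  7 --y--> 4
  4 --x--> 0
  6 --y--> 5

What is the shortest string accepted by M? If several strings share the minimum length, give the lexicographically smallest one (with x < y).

xyy

A breadth-first search from 0 reaches an accepting state first via the path 0 → 7 → 4 → 3 on input xyy.
No string of length < 3 is accepted (BFS exhausts all shorter strings without reaching an accepting state), and xyy is the lexicographically least accepting string of length 3.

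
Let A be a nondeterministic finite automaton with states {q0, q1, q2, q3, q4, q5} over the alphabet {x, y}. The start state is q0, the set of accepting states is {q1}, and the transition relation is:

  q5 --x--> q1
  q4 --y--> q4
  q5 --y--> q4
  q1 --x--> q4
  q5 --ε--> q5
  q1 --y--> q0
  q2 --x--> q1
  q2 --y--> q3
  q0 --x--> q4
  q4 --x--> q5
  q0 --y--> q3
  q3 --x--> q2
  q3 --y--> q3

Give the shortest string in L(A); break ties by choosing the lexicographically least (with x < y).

A breadth-first search from q0 reaches an accepting state first via the path q0 → q4 → q5 → q1 on input xxx.
No string of length < 3 is accepted (BFS exhausts all shorter strings without reaching an accepting state), and xxx is the lexicographically least accepting string of length 3.

xxx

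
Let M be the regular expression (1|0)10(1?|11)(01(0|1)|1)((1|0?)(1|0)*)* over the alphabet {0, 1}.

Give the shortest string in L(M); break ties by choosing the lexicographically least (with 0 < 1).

By inspection of the expression, no string of length less than 4 matches, and 0101 is the lexicographically first match of length 4.

0101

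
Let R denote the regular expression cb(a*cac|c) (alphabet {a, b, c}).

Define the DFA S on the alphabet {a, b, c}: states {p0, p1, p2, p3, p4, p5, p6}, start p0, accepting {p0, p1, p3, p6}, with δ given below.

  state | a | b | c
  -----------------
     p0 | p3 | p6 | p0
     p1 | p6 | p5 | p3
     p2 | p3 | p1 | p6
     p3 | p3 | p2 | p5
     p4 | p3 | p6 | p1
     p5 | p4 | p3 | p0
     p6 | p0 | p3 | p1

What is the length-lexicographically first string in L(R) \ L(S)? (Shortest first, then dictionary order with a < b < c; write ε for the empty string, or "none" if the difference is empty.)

The string cbacac is accepted by R but not by S.
No shorter string lies in the difference, and cbacac is the lexicographically first length-6 string in L(R) \ L(S).

cbacac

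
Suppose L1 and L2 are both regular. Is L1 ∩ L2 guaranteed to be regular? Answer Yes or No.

Yes

Run DFAs for L₁ and L₂ in parallel: the product automaton with state set Q₁ × Q₂, start (q₁, q₂) and accepting set F₁ × F₂ recognises L₁ ∩ L₂.
So the regular languages are closed under intersection.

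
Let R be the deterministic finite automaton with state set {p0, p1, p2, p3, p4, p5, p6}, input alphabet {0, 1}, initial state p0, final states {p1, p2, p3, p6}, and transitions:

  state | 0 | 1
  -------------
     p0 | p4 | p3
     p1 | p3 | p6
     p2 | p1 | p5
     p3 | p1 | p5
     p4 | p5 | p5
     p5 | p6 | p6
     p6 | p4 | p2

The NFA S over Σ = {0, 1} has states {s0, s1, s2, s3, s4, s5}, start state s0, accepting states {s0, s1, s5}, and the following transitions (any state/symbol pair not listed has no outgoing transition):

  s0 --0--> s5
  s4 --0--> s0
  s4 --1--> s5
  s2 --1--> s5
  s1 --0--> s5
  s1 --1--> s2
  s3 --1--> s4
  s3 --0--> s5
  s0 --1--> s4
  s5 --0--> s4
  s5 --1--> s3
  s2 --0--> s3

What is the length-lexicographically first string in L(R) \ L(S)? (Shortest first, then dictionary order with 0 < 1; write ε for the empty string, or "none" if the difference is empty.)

1

The string 1 is accepted by R but not by S.
No shorter string lies in the difference, and 1 is the lexicographically first length-1 string in L(R) \ L(S).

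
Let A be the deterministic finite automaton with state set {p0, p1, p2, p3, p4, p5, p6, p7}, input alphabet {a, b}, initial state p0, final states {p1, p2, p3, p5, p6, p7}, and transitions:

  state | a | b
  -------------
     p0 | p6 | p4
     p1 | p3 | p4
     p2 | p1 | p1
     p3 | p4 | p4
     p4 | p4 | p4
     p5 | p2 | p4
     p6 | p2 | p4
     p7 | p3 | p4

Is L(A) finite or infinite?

finite

The useful states (reachable from p0 and able to reach an accepting state) are {p0, p1, p2, p3, p6}.
Restricted to these states the transition graph has no cycle, so every accepting path has bounded length and L is finite.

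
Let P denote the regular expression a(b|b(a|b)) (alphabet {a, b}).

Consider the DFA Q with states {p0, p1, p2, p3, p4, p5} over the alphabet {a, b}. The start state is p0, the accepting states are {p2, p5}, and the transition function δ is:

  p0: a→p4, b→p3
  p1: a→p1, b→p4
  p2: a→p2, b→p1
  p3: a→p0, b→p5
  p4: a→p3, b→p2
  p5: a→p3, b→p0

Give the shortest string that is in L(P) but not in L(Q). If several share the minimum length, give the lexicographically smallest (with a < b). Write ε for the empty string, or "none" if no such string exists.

abb

The string abb is accepted by P but not by Q.
No shorter string lies in the difference, and abb is the lexicographically first length-3 string in L(P) \ L(Q).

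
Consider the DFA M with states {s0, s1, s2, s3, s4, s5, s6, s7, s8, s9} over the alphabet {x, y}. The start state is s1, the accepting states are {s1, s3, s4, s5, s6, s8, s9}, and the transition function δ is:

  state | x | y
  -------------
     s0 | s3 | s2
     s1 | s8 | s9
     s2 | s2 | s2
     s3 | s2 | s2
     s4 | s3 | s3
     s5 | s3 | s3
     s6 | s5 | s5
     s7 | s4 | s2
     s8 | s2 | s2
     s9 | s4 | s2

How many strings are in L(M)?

The useful subgraph on states {s1, s3, s4, s8, s9} is acyclic, so L(M) is finite; the longest accepting path visits 4 useful states, giving maximum string length 3.
Counting accepting paths from s1 by length: 1 of length 0, 2 of length 1, 1 of length 2, 2 of length 3. Total 6.

6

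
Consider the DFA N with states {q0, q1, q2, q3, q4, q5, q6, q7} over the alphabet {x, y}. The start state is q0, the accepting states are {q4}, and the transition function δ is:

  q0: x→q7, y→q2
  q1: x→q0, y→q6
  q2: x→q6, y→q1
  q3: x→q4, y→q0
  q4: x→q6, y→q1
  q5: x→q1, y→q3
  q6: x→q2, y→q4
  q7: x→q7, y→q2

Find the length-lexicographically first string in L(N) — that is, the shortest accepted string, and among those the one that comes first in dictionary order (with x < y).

yxy

A breadth-first search from q0 reaches an accepting state first via the path q0 → q2 → q6 → q4 on input yxy.
No string of length < 3 is accepted (BFS exhausts all shorter strings without reaching an accepting state), and yxy is the lexicographically least accepting string of length 3.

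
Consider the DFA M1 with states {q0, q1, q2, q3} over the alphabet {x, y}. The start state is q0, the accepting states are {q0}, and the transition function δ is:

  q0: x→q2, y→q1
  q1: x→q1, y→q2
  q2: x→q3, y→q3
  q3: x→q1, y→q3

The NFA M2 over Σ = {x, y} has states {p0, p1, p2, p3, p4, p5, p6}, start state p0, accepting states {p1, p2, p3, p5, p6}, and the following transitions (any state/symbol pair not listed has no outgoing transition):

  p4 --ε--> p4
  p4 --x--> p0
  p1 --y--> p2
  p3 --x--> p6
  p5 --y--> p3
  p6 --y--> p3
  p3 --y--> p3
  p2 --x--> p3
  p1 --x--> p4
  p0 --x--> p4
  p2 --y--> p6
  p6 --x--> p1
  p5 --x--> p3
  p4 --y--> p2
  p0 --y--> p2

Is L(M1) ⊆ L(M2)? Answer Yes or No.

No

The empty string ε is in L(M1) but not in L(M2).
So L(M1) ⊄ L(M2).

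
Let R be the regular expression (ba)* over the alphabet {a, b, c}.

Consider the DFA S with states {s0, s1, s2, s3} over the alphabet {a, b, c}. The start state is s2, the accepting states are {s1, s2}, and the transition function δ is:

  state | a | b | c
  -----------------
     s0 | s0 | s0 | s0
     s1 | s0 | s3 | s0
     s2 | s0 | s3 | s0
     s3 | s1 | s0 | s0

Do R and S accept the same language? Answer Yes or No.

Converting the expression R to a DFA (subset construction, then merging equivalent states) gives the minimal DFA with states {r0, r1, r2}, start state r0, accepting states {r0} and transitions r0: a→r1, b→r2, c→r1; r1: a→r1, b→r1, c→r1; r2: a→r0, b→r1, c→r1.
Exploring the product automaton R × S from the start pair (r0, s2), following both machines on each input symbol, reaches 4 state pairs: (r0, s2), (r1, s0), (r2, s3), (r0, s1).
R accepts in {r0} and S accepts in {s1, s2}. In every reachable pair the two components are either both accepting — (r0, s2), (r0, s1) — or both non-accepting, so no string is accepted by exactly one of the machines: L(R) \ L(S) and L(S) \ L(R) are both empty.
Hence every string is accepted by R iff it is accepted by S, and the two languages coincide.

Yes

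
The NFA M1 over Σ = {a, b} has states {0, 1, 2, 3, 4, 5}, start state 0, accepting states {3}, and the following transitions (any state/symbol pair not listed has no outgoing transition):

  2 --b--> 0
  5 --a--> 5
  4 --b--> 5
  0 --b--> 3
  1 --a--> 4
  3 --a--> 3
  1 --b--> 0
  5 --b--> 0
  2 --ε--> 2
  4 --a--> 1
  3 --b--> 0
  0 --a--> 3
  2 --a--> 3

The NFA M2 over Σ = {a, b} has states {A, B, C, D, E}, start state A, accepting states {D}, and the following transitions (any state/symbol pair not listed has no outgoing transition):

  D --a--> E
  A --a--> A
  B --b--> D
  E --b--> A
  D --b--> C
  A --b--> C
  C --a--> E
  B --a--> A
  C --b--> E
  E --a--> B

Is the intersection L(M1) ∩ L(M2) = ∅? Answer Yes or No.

Yes

Exploring the product automaton M1 × M2 from the start pair (0, A), following both machines on each input symbol, reaches 8 state pairs: (0, A), (3, A), (3, C), (0, C), (3, E), (0, E), (3, B), (0, D).
M1 accepts in {3} and M2 accepts in {D}; no reachable pair has both components accepting, so no string drives both machines to acceptance simultaneously and L(M1) ∩ L(M2) = ∅.
So no string is accepted by both, and the intersection is empty.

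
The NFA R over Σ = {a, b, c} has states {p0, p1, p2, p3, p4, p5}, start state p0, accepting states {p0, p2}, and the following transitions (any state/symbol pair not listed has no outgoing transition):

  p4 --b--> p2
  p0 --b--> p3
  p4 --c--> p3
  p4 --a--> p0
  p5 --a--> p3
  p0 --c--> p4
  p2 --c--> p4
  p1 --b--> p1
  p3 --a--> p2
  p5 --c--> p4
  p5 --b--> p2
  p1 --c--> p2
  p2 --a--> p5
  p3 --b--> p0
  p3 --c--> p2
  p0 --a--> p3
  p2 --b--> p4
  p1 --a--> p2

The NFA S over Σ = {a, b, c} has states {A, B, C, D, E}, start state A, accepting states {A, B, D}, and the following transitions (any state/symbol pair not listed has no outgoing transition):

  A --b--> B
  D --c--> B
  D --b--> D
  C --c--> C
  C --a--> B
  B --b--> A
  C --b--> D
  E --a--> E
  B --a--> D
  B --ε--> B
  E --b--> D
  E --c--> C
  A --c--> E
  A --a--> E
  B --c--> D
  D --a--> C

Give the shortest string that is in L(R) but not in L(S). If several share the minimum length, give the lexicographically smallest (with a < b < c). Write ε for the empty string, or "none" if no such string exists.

aa

The string aa is accepted by R but not by S.
No shorter string lies in the difference, and aa is the lexicographically first length-2 string in L(R) \ L(S).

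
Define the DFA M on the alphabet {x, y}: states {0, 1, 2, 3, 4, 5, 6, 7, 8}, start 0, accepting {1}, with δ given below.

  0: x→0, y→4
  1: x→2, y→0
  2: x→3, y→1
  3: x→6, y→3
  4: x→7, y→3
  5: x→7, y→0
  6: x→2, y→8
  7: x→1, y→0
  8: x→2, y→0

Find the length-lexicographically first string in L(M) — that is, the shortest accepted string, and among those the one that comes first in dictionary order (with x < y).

A breadth-first search from 0 reaches an accepting state first via the path 0 → 4 → 7 → 1 on input yxx.
No string of length < 3 is accepted (BFS exhausts all shorter strings without reaching an accepting state), and yxx is the lexicographically least accepting string of length 3.

yxx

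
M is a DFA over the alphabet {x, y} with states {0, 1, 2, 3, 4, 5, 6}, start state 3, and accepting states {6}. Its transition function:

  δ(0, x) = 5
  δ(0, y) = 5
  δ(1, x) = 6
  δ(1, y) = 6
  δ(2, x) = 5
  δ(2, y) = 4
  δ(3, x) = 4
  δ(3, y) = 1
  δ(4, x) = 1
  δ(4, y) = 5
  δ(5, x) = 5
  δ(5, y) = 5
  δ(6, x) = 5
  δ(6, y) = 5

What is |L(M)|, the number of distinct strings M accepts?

The useful subgraph on states {1, 3, 4, 6} is acyclic, so L(M) is finite; the longest accepting path visits 4 useful states, giving maximum string length 3.
Counting accepting paths from 3 by length: 2 of length 2, 2 of length 3. Total 4.

4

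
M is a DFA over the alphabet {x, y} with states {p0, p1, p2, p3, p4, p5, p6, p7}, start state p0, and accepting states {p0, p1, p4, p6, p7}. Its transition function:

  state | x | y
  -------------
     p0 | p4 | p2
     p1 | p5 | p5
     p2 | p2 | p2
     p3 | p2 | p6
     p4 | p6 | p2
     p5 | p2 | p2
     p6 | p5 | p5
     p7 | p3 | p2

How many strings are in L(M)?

3

The useful subgraph on states {p0, p4, p6} is acyclic, so L(M) is finite; the longest accepting path visits 3 useful states, giving maximum string length 2.
Counting accepting paths from p0 by length: 1 of length 0, 1 of length 1, 1 of length 2. Total 3.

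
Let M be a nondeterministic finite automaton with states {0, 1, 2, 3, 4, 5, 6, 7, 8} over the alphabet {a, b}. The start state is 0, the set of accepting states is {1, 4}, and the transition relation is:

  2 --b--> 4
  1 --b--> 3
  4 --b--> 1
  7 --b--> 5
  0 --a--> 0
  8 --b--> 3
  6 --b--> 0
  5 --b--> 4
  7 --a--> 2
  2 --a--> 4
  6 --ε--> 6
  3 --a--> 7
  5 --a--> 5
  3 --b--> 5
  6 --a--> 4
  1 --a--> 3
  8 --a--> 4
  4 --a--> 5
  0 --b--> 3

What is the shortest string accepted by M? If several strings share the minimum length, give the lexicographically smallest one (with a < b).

A breadth-first search from 0 reaches an accepting state first via the path 0 → 3 → 5 → 4 on input bbb.
No string of length < 3 is accepted (BFS exhausts all shorter strings without reaching an accepting state), and bbb is the lexicographically least accepting string of length 3.

bbb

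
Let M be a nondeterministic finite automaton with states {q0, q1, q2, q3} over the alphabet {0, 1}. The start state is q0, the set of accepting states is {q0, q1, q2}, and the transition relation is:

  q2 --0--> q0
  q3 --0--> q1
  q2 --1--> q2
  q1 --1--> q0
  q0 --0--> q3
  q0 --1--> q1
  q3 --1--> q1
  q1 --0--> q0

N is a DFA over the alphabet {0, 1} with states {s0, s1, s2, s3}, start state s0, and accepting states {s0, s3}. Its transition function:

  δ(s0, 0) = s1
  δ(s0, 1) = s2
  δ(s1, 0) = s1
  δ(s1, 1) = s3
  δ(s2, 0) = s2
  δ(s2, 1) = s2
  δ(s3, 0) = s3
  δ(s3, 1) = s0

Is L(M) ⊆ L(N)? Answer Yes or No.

The string 1 is in L(M) but not in L(N).
So L(M) ⊄ L(N).

No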